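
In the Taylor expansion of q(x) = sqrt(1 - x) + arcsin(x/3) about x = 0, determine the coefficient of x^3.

Combine the two series term by term.
So c_3 = q′′′(0)/3! = -73/1296.

-73/1296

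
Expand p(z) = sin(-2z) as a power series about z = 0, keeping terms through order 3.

4*z^3/3 - 2*z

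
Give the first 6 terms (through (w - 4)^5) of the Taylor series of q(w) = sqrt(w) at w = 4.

[(w - 4)^0] = 2;  [(w - 4)^1] = 1/4;  [(w - 4)^2] = -1/64;  [(w - 4)^3] = 1/512;  [(w - 4)^4] = -5/16384;  [(w - 4)^5] = 7/131072.

7*(w - 4)^5/131072 - 5*(w - 4)^4/16384 + (w - 4)^3/512 - (w - 4)^2/64 + (w - 4)/4 + 2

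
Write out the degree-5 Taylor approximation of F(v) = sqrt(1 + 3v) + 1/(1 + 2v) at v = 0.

Combine the two series term by term.
F(0) = 2
F′(0) = -1/2
F′′(0) = 23/4
F′′′(0) = -303/8
F^(4)(0) = 4929/16
F^(5)(0) = -97365/32

-6491*v^5/256 + 1643*v^4/128 - 101*v^3/16 + 23*v^2/8 - v/2 + 2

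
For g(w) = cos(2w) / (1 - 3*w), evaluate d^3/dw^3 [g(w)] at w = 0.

126

Expand 1/(denominator) as a geometric series and multiply by the numerator's series.
The coefficient of w^3 in the expansion is 21, so g′′′(0) = 3! * (21) = 126.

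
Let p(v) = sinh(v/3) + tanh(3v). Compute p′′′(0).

-1457/27

Expand each term separately and add.
From the series, [v^3] p = -1457/162; multiply by 3! = 6 to get -1457/27.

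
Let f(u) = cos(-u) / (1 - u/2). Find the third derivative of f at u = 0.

Multiply the two series term by term and collect like powers.
The coefficient of u^3 in the expansion is -1/8, so f′′′(0) = 3! * (-1/8) = -3/4.

-3/4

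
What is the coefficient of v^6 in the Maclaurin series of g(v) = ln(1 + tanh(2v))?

Plug the Maclaurin series of the inner function into that of the outer and collect terms.
So c_6 = g^(6)(0)/6! = -64/45.

-64/45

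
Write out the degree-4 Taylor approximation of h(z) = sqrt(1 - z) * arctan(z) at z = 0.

5*z^4/48 - 11*z^3/24 - z^2/2 + z

Multiply the two series term by term and collect like powers.
h(0) = 0
h′(0) = 1
h′′(0) = -1
h′′′(0) = -11/4
h^(4)(0) = 5/2
Then c_k = h^(k)(0)/k! gives each Taylor coefficient.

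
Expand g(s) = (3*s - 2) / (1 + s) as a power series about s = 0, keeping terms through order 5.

Shift and add copies of the series according to the polynomial's terms.
[s^0] = -2;  [s^1] = 5;  [s^2] = -5;  [s^3] = 5;  [s^4] = -5;  [s^5] = 5.

5*s^5 - 5*s^4 + 5*s^3 - 5*s^2 + 5*s - 2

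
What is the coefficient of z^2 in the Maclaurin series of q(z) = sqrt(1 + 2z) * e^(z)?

1

Multiply the two series term by term and collect like powers.
q(0) = 1
q′(0) = 2
q′′(0) = 2
So c_2 = q′′(0)/2! = 1.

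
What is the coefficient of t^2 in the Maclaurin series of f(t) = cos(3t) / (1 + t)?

Multiply the two series term by term and collect like powers.
f(0) = 1
f′(0) = -1
f′′(0) = -7

-7/2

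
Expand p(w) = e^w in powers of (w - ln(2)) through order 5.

Compute the successive derivatives at the expansion point and divide by k!.
p(ln(2)) = 2
p′(ln(2)) = 2
p′′(ln(2)) = 2
p′′′(ln(2)) = 2
p^(4)(ln(2)) = 2
p^(5)(ln(2)) = 2
The Taylor polynomial is Σ p^(k)(ln(2))/k! · (w - ln(2))^k.

(w - ln(2))^5/60 + (w - ln(2))^4/12 + (w - ln(2))^3/3 + (w - ln(2))^2 + 2*(w - ln(2)) + 2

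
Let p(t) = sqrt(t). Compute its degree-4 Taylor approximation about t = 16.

-5*(t - 16)^4/2097152 + (t - 16)^3/16384 - (t - 16)^2/512 + (t - 16)/8 + 4

Use the known series and substitute for the argument.
p(16) = 4
p′(16) = 1/8
p′′(16) = -1/256
p′′′(16) = 3/8192
p^(4)(16) = -15/262144
Dividing each by k! gives the coefficients c_0, ..., c_4.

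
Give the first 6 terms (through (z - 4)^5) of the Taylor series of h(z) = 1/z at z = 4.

-(z - 4)^5/4096 + (z - 4)^4/1024 - (z - 4)^3/256 + (z - 4)^2/64 - (z - 4)/16 + 1/4

h(4) = 1/4
h′(4) = -1/16
h′′(4) = 1/32
h′′′(4) = -3/128
h^(4)(4) = 3/128
h^(5)(4) = -15/512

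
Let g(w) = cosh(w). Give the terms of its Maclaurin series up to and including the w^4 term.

w^4/24 + w^2/2 + 1

Apply the Taylor formula c_k = f^(k)(a)/k!.
g(0) = 1
g′(0) = 0
g′′(0) = 1
g′′′(0) = 0
g^(4)(0) = 1
The Taylor polynomial is Σ g^(k)(0)/k! · w^k.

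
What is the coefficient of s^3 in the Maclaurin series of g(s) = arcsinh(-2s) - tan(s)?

1

Combine the two series term by term.
g(0) = 0
g′(0) = -3
g′′(0) = 0
g′′′(0) = 6
So c_3 = g′′′(0)/3! = 1.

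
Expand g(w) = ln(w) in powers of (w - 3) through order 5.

Apply the Taylor formula c_k = f^(k)(a)/k!.

(w - 3)^5/1215 - (w - 3)^4/324 + (w - 3)^3/81 - (w - 3)^2/18 + (w - 3)/3 + ln(3)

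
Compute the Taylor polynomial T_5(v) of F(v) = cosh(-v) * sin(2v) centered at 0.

Expand each factor separately, then convolve coefficients.
[v^0] = 0;  [v^1] = 2;  [v^2] = 0;  [v^3] = -1/3;  [v^4] = 0;  [v^5] = -19/60.

-19*v^5/60 - v^3/3 + 2*v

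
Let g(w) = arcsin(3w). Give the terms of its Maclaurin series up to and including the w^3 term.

9*w^3/2 + 3*w

Differentiate repeatedly and evaluate at the center.
[w^0] = 0;  [w^1] = 3;  [w^2] = 0;  [w^3] = 9/2.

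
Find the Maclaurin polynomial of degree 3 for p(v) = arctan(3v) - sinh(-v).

-53*v^3/6 + 4*v

Combine the two series term by term.
p(0) = 0
p′(0) = 4
p′′(0) = 0
p′′′(0) = -53
Dividing each by k! gives the coefficients c_0, ..., c_3.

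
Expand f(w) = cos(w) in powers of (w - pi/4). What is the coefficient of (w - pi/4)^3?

sqrt(2)/12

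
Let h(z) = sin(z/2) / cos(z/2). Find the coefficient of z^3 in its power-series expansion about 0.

Divide the numerator series by the denominator series (power-series long division).
h(0) = 0
h′(0) = 1/2
h′′(0) = 0
h′′′(0) = 1/4
So c_3 = h′′′(0)/3! = 1/24.

1/24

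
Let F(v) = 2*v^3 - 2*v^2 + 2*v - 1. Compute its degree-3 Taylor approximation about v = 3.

Use the known series and substitute for the argument.
[(v - 3)^0] = 41;  [(v - 3)^1] = 44;  [(v - 3)^2] = 16;  [(v - 3)^3] = 2.

2*(v - 3)^3 + 16*(v - 3)^2 + 44*(v - 3) + 41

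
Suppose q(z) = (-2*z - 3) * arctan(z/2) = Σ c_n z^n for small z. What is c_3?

1/8

Distribute the polynomial across the series and collect like powers.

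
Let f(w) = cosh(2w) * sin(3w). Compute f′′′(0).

9

Expand each factor separately, then convolve coefficients.
The coefficient of w^3 in the expansion is 3/2, so f′′′(0) = 3! * (3/2) = 9.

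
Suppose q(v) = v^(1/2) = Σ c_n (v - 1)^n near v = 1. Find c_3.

q(1) = 1
q′(1) = 1/2
q′′(1) = -1/4
q′′′(1) = 3/8
So c_3 = q′′′(1)/3! = 1/16.

1/16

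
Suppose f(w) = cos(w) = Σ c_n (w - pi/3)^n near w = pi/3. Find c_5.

-sqrt(3)/240

[(w - pi/3)^0] = 1/2;  [(w - pi/3)^1] = -sqrt(3)/2;  [(w - pi/3)^2] = -1/4;  [(w - pi/3)^3] = sqrt(3)/12;  [(w - pi/3)^4] = 1/48;  [(w - pi/3)^5] = -sqrt(3)/240.
So c_5 = f^(5)(pi/3)/5! = -sqrt(3)/240.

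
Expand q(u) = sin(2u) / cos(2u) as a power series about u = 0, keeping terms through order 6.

Divide the numerator series by the denominator series (power-series long division).
[u^0] = 0;  [u^1] = 2;  [u^2] = 0;  [u^3] = 8/3;  [u^4] = 0;  [u^5] = 64/15;  [u^6] = 0.

64*u^5/15 + 8*u^3/3 + 2*u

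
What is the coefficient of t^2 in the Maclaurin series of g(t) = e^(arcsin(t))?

1/2

Substitute the inner expansion into the outer series and collect powers.
[t^0] = 1;  [t^1] = 1;  [t^2] = 1/2.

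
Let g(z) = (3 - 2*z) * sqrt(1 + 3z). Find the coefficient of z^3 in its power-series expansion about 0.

117/16

Distribute the polynomial across the series and collect like powers.
[z^0] = 3;  [z^1] = 5/2;  [z^2] = -51/8;  [z^3] = 117/16.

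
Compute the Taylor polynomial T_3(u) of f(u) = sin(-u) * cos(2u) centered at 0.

Multiply the two series term by term and collect like powers.
[u^0] = 0;  [u^1] = -1;  [u^2] = 0;  [u^3] = 13/6.

13*u^3/6 - u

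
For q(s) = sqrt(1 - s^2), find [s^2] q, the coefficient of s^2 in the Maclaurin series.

q(0) = 1
q′(0) = 0
q′′(0) = -1
So c_2 = q′′(0)/2! = -1/2.

-1/2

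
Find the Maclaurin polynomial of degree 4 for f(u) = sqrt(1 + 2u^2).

-u^4/2 + u^2 + 1

Differentiate repeatedly and evaluate at the center.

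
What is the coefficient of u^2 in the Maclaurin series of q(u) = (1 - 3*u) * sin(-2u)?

Multiply each power in the prefactor through the base expansion.
[u^0] = 0;  [u^1] = -2;  [u^2] = 6.
So c_2 = q′′(0)/2! = 6.

6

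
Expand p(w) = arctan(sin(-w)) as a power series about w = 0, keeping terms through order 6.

Plug the Maclaurin series of the inner function into that of the outer and collect terms.
p(0) = 0
p′(0) = -1
p′′(0) = 0
p′′′(0) = 3
p^(4)(0) = 0
p^(5)(0) = -45
p^(6)(0) = 0
The Taylor polynomial is Σ p^(k)(0)/k! · w^k.

-3*w^5/8 + w^3/2 - w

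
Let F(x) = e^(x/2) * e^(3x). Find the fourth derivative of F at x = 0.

Write out both Maclaurin series and multiply, keeping only the needed powers.
From the series, [x^4] F = 2401/384; multiply by 4! = 24 to get 2401/16.

2401/16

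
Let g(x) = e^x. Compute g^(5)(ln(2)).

2

Apply the Taylor formula c_k = f^(k)(a)/k!.
The coefficient of (x - ln(2))^5 in the expansion is 1/60, so g^(5)(ln(2)) = 5! * (1/60) = 2.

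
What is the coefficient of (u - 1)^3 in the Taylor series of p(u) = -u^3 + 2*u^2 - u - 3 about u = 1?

p(1) = -3
p′(1) = 0
p′′(1) = -2
p′′′(1) = -6
Dividing each by k! gives the coefficients c_0, ..., c_3.

-1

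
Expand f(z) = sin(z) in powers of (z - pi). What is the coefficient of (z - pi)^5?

Apply the Taylor formula c_k = f^(k)(a)/k!.
So c_5 = f^(5)(pi)/5! = -1/120.

-1/120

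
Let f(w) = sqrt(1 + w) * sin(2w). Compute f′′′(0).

Write out both Maclaurin series and multiply, keeping only the needed powers.
The coefficient of w^3 in the expansion is -19/12, so f′′′(0) = 3! * (-19/12) = -19/2.

-19/2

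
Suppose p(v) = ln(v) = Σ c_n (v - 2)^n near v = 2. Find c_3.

1/24

p(2) = ln(2)
p′(2) = 1/2
p′′(2) = -1/4
p′′′(2) = 1/4
Dividing each by k! gives the coefficients c_0, ..., c_3.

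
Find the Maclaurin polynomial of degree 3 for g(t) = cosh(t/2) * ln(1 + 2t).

35*t^3/12 - 2*t^2 + 2*t

Write out both Maclaurin series and multiply, keeping only the needed powers.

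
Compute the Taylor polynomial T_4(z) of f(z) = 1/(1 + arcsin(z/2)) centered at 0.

z^4/12 - 7*z^3/48 + z^2/4 - z/2 + 1

Substitute the inner expansion into the outer series and collect powers.
f(0) = 1
f′(0) = -1/2
f′′(0) = 1/2
f′′′(0) = -7/8
f^(4)(0) = 2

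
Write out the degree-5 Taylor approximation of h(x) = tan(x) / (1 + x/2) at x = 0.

Expand each factor separately, then convolve coefficients.

67*x^5/240 - 7*x^4/24 + 7*x^3/12 - x^2/2 + x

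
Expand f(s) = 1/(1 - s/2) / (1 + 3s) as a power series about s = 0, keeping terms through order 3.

Multiply the two series term by term and collect like powers.

-185*s^3/8 + 31*s^2/4 - 5*s/2 + 1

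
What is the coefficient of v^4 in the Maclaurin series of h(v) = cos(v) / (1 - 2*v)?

337/24

Expand 1/(denominator) as a geometric series and multiply by the numerator's series.
[v^0] = 1;  [v^1] = 2;  [v^2] = 7/2;  [v^3] = 7;  [v^4] = 337/24.
So c_4 = h^(4)(0)/4! = 337/24.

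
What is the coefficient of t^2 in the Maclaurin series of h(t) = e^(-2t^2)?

h(0) = 1
h′(0) = 0
h′′(0) = -4

-2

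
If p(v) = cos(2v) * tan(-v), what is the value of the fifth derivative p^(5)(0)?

-16

Write out both Maclaurin series and multiply, keeping only the needed powers.
The coefficient of v^5 in the expansion is -2/15, so p^(5)(0) = 5! * (-2/15) = -16.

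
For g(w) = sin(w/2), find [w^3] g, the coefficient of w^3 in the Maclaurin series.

Apply the Taylor formula c_k = f^(k)(a)/k!.
So c_3 = g′′′(0)/3! = -1/48.

-1/48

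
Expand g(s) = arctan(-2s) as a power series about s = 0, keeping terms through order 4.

g(0) = 0
g′(0) = -2
g′′(0) = 0
g′′′(0) = 16
g^(4)(0) = 0
The Taylor polynomial is Σ g^(k)(0)/k! · s^k.

8*s^3/3 - 2*s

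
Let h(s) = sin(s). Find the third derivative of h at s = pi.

Differentiate repeatedly and evaluate at the center.
From the series, [(s - pi)^3] h = 1/6; multiply by 3! = 6 to get 1.

1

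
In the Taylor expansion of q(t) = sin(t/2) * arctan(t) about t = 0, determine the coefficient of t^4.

-3/16

Multiply the two series term by term and collect like powers.
[t^0] = 0;  [t^1] = 0;  [t^2] = 1/2;  [t^3] = 0;  [t^4] = -3/16.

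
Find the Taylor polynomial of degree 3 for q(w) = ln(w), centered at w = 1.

(w - 1)^3/3 - (w - 1)^2/2 + (w - 1)

q(1) = 0
q′(1) = 1
q′′(1) = -1
q′′′(1) = 2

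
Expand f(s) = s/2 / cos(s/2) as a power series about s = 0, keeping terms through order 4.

s^3/16 + s/2

Invert the denominator's series and multiply.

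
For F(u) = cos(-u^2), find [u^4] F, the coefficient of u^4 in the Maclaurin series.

F(0) = 1
F′(0) = 0
F′′(0) = 0
F′′′(0) = 0
F^(4)(0) = -12
So c_4 = F^(4)(0)/4! = -1/2.

-1/2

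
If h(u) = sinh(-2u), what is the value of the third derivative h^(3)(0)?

-8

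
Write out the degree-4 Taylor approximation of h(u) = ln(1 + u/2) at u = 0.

Apply the Taylor formula c_k = f^(k)(a)/k!.
h(0) = 0
h′(0) = 1/2
h′′(0) = -1/4
h′′′(0) = 1/4
h^(4)(0) = -3/8

-u^4/64 + u^3/24 - u^2/8 + u/2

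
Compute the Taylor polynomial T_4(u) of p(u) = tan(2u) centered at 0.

Apply the Taylor formula c_k = f^(k)(a)/k!.

8*u^3/3 + 2*u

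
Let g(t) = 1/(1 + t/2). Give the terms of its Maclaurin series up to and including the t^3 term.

-t^3/8 + t^2/4 - t/2 + 1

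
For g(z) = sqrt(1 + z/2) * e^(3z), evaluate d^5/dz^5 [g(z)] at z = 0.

338757/1024

Take the Cauchy product of the two expansions.
The coefficient of z^5 in the expansion is 112919/40960, so g^(5)(0) = 5! * (112919/40960) = 338757/1024.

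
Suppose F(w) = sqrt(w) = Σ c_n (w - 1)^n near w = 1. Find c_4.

-5/128

F(1) = 1
F′(1) = 1/2
F′′(1) = -1/4
F′′′(1) = 3/8
F^(4)(1) = -15/16
Dividing each by k! gives the coefficients c_0, ..., c_4.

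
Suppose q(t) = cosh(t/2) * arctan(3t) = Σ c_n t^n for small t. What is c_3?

-69/8

Multiply the two series term by term and collect like powers.
[t^0] = 0;  [t^1] = 3;  [t^2] = 0;  [t^3] = -69/8.
So c_3 = q′′′(0)/3! = -69/8.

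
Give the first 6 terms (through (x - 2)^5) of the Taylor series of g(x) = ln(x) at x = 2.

(x - 2)^5/160 - (x - 2)^4/64 + (x - 2)^3/24 - (x - 2)^2/8 + (x - 2)/2 + ln(2)

[(x - 2)^0] = ln(2);  [(x - 2)^1] = 1/2;  [(x - 2)^2] = -1/8;  [(x - 2)^3] = 1/24;  [(x - 2)^4] = -1/64;  [(x - 2)^5] = 1/160.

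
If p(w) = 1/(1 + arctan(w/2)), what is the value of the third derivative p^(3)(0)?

-1/2

Substitute the inner expansion into the outer series and collect powers.
The coefficient of w^3 in the expansion is -1/12, so p′′′(0) = 3! * (-1/12) = -1/2.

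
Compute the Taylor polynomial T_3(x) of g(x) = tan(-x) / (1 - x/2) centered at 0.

Multiply the two series term by term and collect like powers.
g(0) = 0
g′(0) = -1
g′′(0) = -1
g′′′(0) = -7/2

-7*x^3/12 - x^2/2 - x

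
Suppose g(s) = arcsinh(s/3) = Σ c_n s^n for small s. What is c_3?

-1/162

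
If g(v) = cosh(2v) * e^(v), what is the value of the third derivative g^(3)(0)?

Multiply the two series term by term and collect like powers.
The coefficient of v^3 in the expansion is 13/6, so g′′′(0) = 3! * (13/6) = 13.

13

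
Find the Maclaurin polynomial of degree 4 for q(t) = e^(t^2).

Compute the successive derivatives at the expansion point and divide by k!.
[t^0] = 1;  [t^1] = 0;  [t^2] = 1;  [t^3] = 0;  [t^4] = 1/2.

t^4/2 + t^2 + 1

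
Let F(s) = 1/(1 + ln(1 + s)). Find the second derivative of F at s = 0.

3

Plug the Maclaurin series of the inner function into that of the outer and collect terms.
From the series, [s^2] F = 3/2; multiply by 2! = 2 to get 3.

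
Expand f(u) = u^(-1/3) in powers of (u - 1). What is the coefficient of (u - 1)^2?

2/9

Apply the Taylor formula c_k = f^(k)(a)/k!.
So c_2 = f′′(1)/2! = 2/9.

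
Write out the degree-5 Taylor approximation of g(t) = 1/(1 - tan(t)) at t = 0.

Compose series: expand the inner function first, then feed it into the outer expansion.
[t^0] = 1;  [t^1] = 1;  [t^2] = 1;  [t^3] = 4/3;  [t^4] = 5/3;  [t^5] = 32/15.

32*t^5/15 + 5*t^4/3 + 4*t^3/3 + t^2 + t + 1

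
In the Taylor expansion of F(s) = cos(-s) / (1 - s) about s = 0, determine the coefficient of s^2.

1/2

Use 1/(1 - r) = Σ r^k on the denominator, then take the Cauchy product.
F(0) = 1
F′(0) = 1
F′′(0) = 1
So c_2 = F′′(0)/2! = 1/2.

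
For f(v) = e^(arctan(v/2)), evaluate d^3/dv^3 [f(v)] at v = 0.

Plug the Maclaurin series of the inner function into that of the outer and collect terms.
The coefficient of v^3 in the expansion is -1/48, so f′′′(0) = 3! * (-1/48) = -1/8.

-1/8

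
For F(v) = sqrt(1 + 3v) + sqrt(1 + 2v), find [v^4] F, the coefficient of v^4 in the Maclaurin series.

-485/128

Combine the two series term by term.
F(0) = 2
F′(0) = 5/2
F′′(0) = -13/4
F′′′(0) = 105/8
F^(4)(0) = -243*2^(18/175)*3^(3/35)*5^(12/25)*7^(159/175)/40
The Taylor polynomial is Σ F^(k)(0)/k! · v^k.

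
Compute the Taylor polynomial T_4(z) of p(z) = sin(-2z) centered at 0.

4*z^3/3 - 2*z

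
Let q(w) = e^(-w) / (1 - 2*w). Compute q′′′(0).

Multiply the numerator's expansion by the denominator's geometric series.
The coefficient of w^3 in the expansion is 29/6, so q′′′(0) = 3! * (29/6) = 29.

29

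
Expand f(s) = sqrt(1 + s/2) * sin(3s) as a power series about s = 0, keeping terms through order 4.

Expand each factor separately, then convolve coefficients.

-141*s^4/128 - 147*s^3/32 + 3*s^2/4 + 3*s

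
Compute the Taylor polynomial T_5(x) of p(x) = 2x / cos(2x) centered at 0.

Divide the numerator series by the denominator series (power-series long division).

20*x^5/3 + 4*x^3 + 2*x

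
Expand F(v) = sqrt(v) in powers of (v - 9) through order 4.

[(v - 9)^0] = 3;  [(v - 9)^1] = 1/6;  [(v - 9)^2] = -1/216;  [(v - 9)^3] = 1/3888;  [(v - 9)^4] = -5/279936.

-5*(v - 9)^4/279936 + (v - 9)^3/3888 - (v - 9)^2/216 + (v - 9)/6 + 3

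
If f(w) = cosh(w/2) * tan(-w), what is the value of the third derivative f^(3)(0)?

-11/4

Expand each factor separately, then convolve coefficients.
From the series, [w^3] f = -11/24; multiply by 3! = 6 to get -11/4.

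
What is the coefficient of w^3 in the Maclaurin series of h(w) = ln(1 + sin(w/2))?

1/48

Plug the Maclaurin series of the inner function into that of the outer and collect terms.
[w^0] = 0;  [w^1] = 1/2;  [w^2] = -1/8;  [w^3] = 1/48.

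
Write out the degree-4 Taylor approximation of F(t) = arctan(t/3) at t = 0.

-t^3/81 + t/3

[t^0] = 0;  [t^1] = 1/3;  [t^2] = 0;  [t^3] = -1/81;  [t^4] = 0.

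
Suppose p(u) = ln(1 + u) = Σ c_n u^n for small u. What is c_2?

c_2 = p′′(0)/2! = -1/2.

-1/2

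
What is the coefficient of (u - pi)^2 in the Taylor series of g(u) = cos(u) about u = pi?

[(u - pi)^0] = -1;  [(u - pi)^1] = 0;  [(u - pi)^2] = 1/2.

1/2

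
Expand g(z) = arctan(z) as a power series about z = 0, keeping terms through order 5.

Apply the Taylor formula c_k = f^(k)(a)/k!.

z^5/5 - z^3/3 + z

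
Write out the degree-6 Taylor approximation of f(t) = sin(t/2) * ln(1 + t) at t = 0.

215*t^6/2304 - 11*t^5/96 + 7*t^4/48 - t^3/4 + t^2/2

Write out both Maclaurin series and multiply, keeping only the needed powers.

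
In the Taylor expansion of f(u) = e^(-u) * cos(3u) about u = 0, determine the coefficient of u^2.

-4

Take the Cauchy product of the two expansions.
[u^0] = 1;  [u^1] = -1;  [u^2] = -4.
So c_2 = f′′(0)/2! = -4.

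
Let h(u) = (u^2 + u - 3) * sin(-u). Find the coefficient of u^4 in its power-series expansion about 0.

1/6

Multiply each power in the prefactor through the base expansion.
[u^0] = 0;  [u^1] = 3;  [u^2] = -1;  [u^3] = -3/2;  [u^4] = 1/6.
So c_4 = h^(4)(0)/4! = 1/6.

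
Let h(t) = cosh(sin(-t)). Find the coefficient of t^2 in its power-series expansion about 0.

1/2

Let u equal the inner series; expand the outer function in u and truncate.
So c_2 = h′′(0)/2! = 1/2.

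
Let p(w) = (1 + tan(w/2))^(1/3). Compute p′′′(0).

7/54

Compose series: expand the inner function first, then feed it into the outer expansion.
From the series, [w^3] p = 7/324; multiply by 3! = 6 to get 7/54.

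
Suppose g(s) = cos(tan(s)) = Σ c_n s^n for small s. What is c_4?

-7/24

Plug the Maclaurin series of the inner function into that of the outer and collect terms.
g(0) = 1
g′(0) = 0
g′′(0) = -1
g′′′(0) = 0
g^(4)(0) = -7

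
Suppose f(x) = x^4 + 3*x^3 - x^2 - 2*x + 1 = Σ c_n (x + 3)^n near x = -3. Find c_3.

[(x + 3)^0] = -2;  [(x + 3)^1] = -23;  [(x + 3)^2] = 26;  [(x + 3)^3] = -9.

-9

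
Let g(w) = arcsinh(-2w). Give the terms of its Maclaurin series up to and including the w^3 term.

g(0) = 0
g′(0) = -2
g′′(0) = 0
g′′′(0) = 8

4*w^3/3 - 2*w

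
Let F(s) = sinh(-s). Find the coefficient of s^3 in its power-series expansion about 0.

Compute the successive derivatives at the expansion point and divide by k!.
F(0) = 0
F′(0) = -1
F′′(0) = 0
F′′′(0) = -1

-1/6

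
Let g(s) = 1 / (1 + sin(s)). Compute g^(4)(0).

16

Expand as Σ (-1)^k u^k with u equal to the inner function's series.
From the series, [s^4] g = 2/3; multiply by 4! = 24 to get 16.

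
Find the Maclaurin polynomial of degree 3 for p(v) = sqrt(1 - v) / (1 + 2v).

Take the Cauchy product of the two expansions.
p(0) = 1
p′(0) = -5/2
p′′(0) = 39/4
p′′′(0) = -471/8

-157*v^3/16 + 39*v^2/8 - 5*v/2 + 1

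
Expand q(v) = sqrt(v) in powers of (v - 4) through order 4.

Apply the Taylor formula c_k = f^(k)(a)/k!.
q(4) = 2
q′(4) = 1/4
q′′(4) = -1/32
q′′′(4) = 3/256
q^(4)(4) = -15/2048
Then c_k = q^(k)(4)/k! gives each Taylor coefficient.

-5*(v - 4)^4/16384 + (v - 4)^3/512 - (v - 4)^2/64 + (v - 4)/4 + 2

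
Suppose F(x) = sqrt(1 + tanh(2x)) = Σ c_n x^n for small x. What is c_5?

121/120

Plug the Maclaurin series of the inner function into that of the outer and collect terms.
F(0) = 1
F′(0) = 1
F′′(0) = -1
F′′′(0) = -5
F^(4)(0) = 17
F^(5)(0) = 121
So c_5 = F^(5)(0)/5! = 121/120.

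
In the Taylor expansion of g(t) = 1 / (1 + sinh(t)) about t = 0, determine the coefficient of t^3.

Use the geometric series for the reciprocal, then substitute.

-7/6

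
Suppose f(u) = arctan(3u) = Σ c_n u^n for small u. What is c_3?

-9

f(0) = 0
f′(0) = 3
f′′(0) = 0
f′′′(0) = -54
So c_3 = f′′′(0)/3! = -9.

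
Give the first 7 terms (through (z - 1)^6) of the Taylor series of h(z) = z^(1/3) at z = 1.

-154*(z - 1)^6/6561 + 22*(z - 1)^5/729 - 10*(z - 1)^4/243 + 5*(z - 1)^3/81 - (z - 1)^2/9 + (z - 1)/3 + 1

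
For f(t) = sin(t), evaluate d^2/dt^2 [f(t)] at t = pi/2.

Use the known series and substitute for the argument.
The coefficient of (t - pi/2)^2 in the expansion is -1/2, so f′′(pi/2) = 2! * (-1/2) = -1.

-1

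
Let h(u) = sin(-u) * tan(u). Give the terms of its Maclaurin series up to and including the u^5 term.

Write out both Maclaurin series and multiply, keeping only the needed powers.
h(0) = 0
h′(0) = 0
h′′(0) = -2
h′′′(0) = 0
h^(4)(0) = -4
h^(5)(0) = 0

-u^4/6 - u^2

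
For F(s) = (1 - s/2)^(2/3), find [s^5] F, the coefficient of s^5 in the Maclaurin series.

-7/11664

Differentiate repeatedly and evaluate at the center.
F(0) = 1
F′(0) = -1/3
F′′(0) = -1/18
F′′′(0) = -1/27
F^(4)(0) = -7/162
F^(5)(0) = -35/486
Dividing each by k! gives the coefficients c_0, ..., c_5.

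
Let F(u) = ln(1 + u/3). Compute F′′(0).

-1/9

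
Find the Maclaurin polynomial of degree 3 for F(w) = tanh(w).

Use the known series and substitute for the argument.
F(0) = 0
F′(0) = 1
F′′(0) = 0
F′′′(0) = -2
Dividing each by k! gives the coefficients c_0, ..., c_3.

-w^3/3 + w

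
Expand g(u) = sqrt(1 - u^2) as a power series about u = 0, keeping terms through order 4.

-u^4/8 - u^2/2 + 1

g(0) = 1
g′(0) = 0
g′′(0) = -1
g′′′(0) = 0
g^(4)(0) = -3
The Taylor polynomial is Σ g^(k)(0)/k! · u^k.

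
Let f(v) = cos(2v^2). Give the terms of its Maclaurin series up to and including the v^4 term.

f(0) = 1
f′(0) = 0
f′′(0) = 0
f′′′(0) = 0
f^(4)(0) = -48
Dividing each by k! gives the coefficients c_0, ..., c_4.

1 - 2*v^4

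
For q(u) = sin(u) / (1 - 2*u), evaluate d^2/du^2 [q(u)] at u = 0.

Use 1/(1 - r) = Σ r^k on the denominator, then take the Cauchy product.
From the series, [u^2] q = 2; multiply by 2! = 2 to get 4.

4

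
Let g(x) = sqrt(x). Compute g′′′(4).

Compute the successive derivatives at the expansion point and divide by k!.
From the series, [(x - 4)^3] g = 1/512; multiply by 3! = 6 to get 3/256.

3/256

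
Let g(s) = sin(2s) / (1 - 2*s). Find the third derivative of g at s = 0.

40

Expand 1/(denominator) as a geometric series and multiply by the numerator's series.
The coefficient of s^3 in the expansion is 20/3, so g′′′(0) = 3! * (20/3) = 40.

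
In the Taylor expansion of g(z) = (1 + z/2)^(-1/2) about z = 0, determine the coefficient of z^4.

35/2048

g(0) = 1
g′(0) = -1/4
g′′(0) = 3/16
g′′′(0) = -15/64
g^(4)(0) = 105/256
So c_4 = g^(4)(0)/4! = 35/2048.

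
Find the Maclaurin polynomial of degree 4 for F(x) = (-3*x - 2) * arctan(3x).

Distribute the polynomial across the series and collect like powers.
[x^0] = 0;  [x^1] = -6;  [x^2] = -9;  [x^3] = 18;  [x^4] = 27.

27*x^4 + 18*x^3 - 9*x^2 - 6*x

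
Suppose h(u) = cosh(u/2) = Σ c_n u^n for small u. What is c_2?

1/8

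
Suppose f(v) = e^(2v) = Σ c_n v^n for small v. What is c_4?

2/3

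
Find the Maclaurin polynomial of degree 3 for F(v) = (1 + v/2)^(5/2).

[v^0] = 1;  [v^1] = 5/4;  [v^2] = 15/32;  [v^3] = 5/128.

5*v^3/128 + 15*v^2/32 + 5*v/4 + 1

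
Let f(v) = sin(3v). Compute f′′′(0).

From the series, [v^3] f = -9/2; multiply by 3! = 6 to get -27.

-27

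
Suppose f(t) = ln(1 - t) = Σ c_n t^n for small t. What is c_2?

-1/2

f(0) = 0
f′(0) = -1
f′′(0) = -1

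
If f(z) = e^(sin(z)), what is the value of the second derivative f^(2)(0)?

1

Let u equal the inner series; expand the outer function in u and truncate.
From the series, [z^2] f = 1/2; multiply by 2! = 2 to get 1.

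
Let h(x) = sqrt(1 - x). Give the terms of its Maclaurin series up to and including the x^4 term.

-5*x^4/128 - x^3/16 - x^2/8 - x/2 + 1

Compute the successive derivatives at the expansion point and divide by k!.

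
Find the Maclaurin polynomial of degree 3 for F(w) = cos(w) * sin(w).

-2*w^3/3 + w

Write out both Maclaurin series and multiply, keeping only the needed powers.
[w^0] = 0;  [w^1] = 1;  [w^2] = 0;  [w^3] = -2/3.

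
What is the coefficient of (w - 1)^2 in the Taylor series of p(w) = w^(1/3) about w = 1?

-1/9

Apply the Taylor formula c_k = f^(k)(a)/k!.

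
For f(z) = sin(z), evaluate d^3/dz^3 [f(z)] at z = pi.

1

From the series, [(z - pi)^3] f = 1/6; multiply by 3! = 6 to get 1.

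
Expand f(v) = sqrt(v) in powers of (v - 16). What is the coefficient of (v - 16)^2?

Compute the successive derivatives at the expansion point and divide by k!.
[(v - 16)^0] = 4;  [(v - 16)^1] = 1/8;  [(v - 16)^2] = -1/512.
So c_2 = f′′(16)/2! = -1/512.

-1/512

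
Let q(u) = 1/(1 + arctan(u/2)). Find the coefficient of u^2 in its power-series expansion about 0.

Plug the Maclaurin series of the inner function into that of the outer and collect terms.
q(0) = 1
q′(0) = -1/2
q′′(0) = 1/2
So c_2 = q′′(0)/2! = 1/4.

1/4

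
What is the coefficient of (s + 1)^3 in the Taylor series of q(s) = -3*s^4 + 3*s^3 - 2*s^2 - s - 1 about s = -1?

15

Apply the Taylor formula c_k = f^(k)(a)/k!.
[(s + 1)^0] = -8;  [(s + 1)^1] = 24;  [(s + 1)^2] = -29;  [(s + 1)^3] = 15.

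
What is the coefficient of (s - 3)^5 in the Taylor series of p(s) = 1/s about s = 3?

-1/729

Apply the Taylor formula c_k = f^(k)(a)/k!.
p(3) = 1/3
p′(3) = -1/9
p′′(3) = 2/27
p′′′(3) = -2/27
p^(4)(3) = 8/81
p^(5)(3) = -40/243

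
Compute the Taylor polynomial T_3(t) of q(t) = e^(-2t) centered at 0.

-4*t^3/3 + 2*t^2 - 2*t + 1

q(0) = 1
q′(0) = -2
q′′(0) = 4
q′′′(0) = -8
The Taylor polynomial is Σ q^(k)(0)/k! · t^k.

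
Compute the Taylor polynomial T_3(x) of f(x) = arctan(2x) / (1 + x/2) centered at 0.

Take the Cauchy product of the two expansions.
f(0) = 0
f′(0) = 2
f′′(0) = -2
f′′′(0) = -13
Dividing each by k! gives the coefficients c_0, ..., c_3.

-13*x^3/6 - x^2 + 2*x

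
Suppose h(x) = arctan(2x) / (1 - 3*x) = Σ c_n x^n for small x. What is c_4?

46

Multiply the numerator's expansion by the denominator's geometric series.
[x^0] = 0;  [x^1] = 2;  [x^2] = 6;  [x^3] = 46/3;  [x^4] = 46.
So c_4 = h^(4)(0)/4! = 46.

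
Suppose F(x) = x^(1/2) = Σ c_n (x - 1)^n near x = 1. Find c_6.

Use the known series and substitute for the argument.
F(1) = 1
F′(1) = 1/2
F′′(1) = -1/4
F′′′(1) = 3/8
F^(4)(1) = -15/16
F^(5)(1) = 105/32
F^(6)(1) = -945/64
Then c_k = F^(k)(1)/k! gives each Taylor coefficient.

-21/1024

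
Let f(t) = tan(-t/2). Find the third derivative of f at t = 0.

Compute the successive derivatives at the expansion point and divide by k!.
From the series, [t^3] f = -1/24; multiply by 3! = 6 to get -1/4.

-1/4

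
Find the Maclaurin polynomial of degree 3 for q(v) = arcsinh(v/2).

-v^3/48 + v/2

Compute the successive derivatives at the expansion point and divide by k!.
q(0) = 0
q′(0) = 1/2
q′′(0) = 0
q′′′(0) = -1/8
Then c_k = q^(k)(0)/k! gives each Taylor coefficient.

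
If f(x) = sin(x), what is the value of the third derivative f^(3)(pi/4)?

Differentiate repeatedly and evaluate at the center.
The coefficient of (x - pi/4)^3 in the expansion is -sqrt(2)/12, so f′′′(pi/4) = 3! * (-sqrt(2)/12) = -sqrt(2)/2.

-sqrt(2)/2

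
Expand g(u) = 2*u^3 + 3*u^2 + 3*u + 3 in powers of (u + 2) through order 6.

2*(u + 2)^3 - 9*(u + 2)^2 + 15*(u + 2) - 7

g(-2) = -7
g′(-2) = 15
g′′(-2) = -18
g′′′(-2) = 12
g^(4)(-2) = 0
g^(5)(-2) = 0
g^(6)(-2) = 0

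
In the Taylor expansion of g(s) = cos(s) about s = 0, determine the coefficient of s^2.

-1/2

[s^0] = 1;  [s^1] = 0;  [s^2] = -1/2.
So c_2 = g′′(0)/2! = -1/2.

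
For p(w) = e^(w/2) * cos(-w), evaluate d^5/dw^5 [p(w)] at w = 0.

41/32

Take the Cauchy product of the two expansions.
From the series, [w^5] p = 41/3840; multiply by 5! = 120 to get 41/32.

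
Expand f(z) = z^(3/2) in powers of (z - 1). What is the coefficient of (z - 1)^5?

f(1) = 1
f′(1) = 3/2
f′′(1) = 3/4
f′′′(1) = -3/8
f^(4)(1) = 9/16
f^(5)(1) = -45/32
So c_5 = f^(5)(1)/5! = -3/256.

-3/256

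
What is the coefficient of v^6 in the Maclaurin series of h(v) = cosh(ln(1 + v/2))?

Plug the Maclaurin series of the inner function into that of the outer and collect terms.
[v^0] = 1;  [v^1] = 0;  [v^2] = 1/8;  [v^3] = -1/16;  [v^4] = 1/32;  [v^5] = -1/64;  [v^6] = 1/128.
So c_6 = h^(6)(0)/6! = 1/128.

1/128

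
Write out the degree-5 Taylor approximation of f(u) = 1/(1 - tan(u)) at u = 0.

32*u^5/15 + 5*u^4/3 + 4*u^3/3 + u^2 + u + 1

Compose series: expand the inner function first, then feed it into the outer expansion.
[u^0] = 1;  [u^1] = 1;  [u^2] = 1;  [u^3] = 4/3;  [u^4] = 5/3;  [u^5] = 32/15.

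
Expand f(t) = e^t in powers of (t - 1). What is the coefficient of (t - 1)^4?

Differentiate repeatedly and evaluate at the center.
f(1) = e
f′(1) = e
f′′(1) = e
f′′′(1) = e
f^(4)(1) = e

e/24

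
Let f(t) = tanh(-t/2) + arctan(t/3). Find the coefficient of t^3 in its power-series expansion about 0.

19/648

Combine the two series term by term.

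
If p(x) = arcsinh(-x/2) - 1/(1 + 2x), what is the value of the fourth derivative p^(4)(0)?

Expand each term separately and add.
The coefficient of x^4 in the expansion is -16, so p^(4)(0) = 4! * (-16) = -384.

-384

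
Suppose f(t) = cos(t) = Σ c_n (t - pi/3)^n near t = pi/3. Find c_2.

-1/4

[(t - pi/3)^0] = 1/2;  [(t - pi/3)^1] = -sqrt(3)/2;  [(t - pi/3)^2] = -1/4.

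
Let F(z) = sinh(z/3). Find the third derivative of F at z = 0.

The coefficient of z^3 in the expansion is 1/162, so F′′′(0) = 3! * (1/162) = 1/27.

1/27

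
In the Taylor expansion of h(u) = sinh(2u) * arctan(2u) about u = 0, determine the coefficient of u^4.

Expand each factor separately, then convolve coefficients.
[u^0] = 0;  [u^1] = 0;  [u^2] = 4;  [u^3] = 0;  [u^4] = -8/3.
So c_4 = h^(4)(0)/4! = -8/3.

-8/3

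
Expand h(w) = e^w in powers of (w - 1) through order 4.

Use the known series and substitute for the argument.

e*(w - 1)^4/24 + e*(w - 1)^3/6 + e*(w - 1)^2/2 + e*(w - 1) + e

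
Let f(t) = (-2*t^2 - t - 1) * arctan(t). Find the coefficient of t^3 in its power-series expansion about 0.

Distribute the polynomial across the series and collect like powers.
f(0) = 0
f′(0) = -1
f′′(0) = -2
f′′′(0) = -10
So c_3 = f′′′(0)/3! = -5/3.

-5/3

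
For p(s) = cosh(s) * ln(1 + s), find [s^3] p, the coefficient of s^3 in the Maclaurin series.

5/6

Expand each factor separately, then convolve coefficients.
[s^0] = 0;  [s^1] = 1;  [s^2] = -1/2;  [s^3] = 5/6.
So c_3 = p′′′(0)/3! = 5/6.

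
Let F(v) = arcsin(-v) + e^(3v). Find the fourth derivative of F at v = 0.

81

Combine the two series term by term.
The coefficient of v^4 in the expansion is 27/8, so F^(4)(0) = 4! * (27/8) = 81.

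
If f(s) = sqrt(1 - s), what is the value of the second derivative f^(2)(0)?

The coefficient of s^2 in the expansion is -1/8, so f′′(0) = 2! * (-1/8) = -1/4.

-1/4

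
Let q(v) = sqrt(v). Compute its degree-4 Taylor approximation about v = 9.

q(9) = 3
q′(9) = 1/6
q′′(9) = -1/108
q′′′(9) = 1/648
q^(4)(9) = -5/11664
Then c_k = q^(k)(9)/k! gives each Taylor coefficient.

-5*(v - 9)^4/279936 + (v - 9)^3/3888 - (v - 9)^2/216 + (v - 9)/6 + 3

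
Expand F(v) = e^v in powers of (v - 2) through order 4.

F(2) = e^(2)
F′(2) = e^(2)
F′′(2) = e^(2)
F′′′(2) = e^(2)
F^(4)(2) = e^(2)
The Taylor polynomial is Σ F^(k)(2)/k! · (v - 2)^k.

(v - 2)^4*e^(2)/24 + (v - 2)^3*e^(2)/6 + (v - 2)^2*e^(2)/2 + (v - 2)*e^(2) + e^(2)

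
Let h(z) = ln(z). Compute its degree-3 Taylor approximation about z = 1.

(z - 1)^3/3 - (z - 1)^2/2 + (z - 1)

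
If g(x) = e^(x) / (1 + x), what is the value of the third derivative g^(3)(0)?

-2

Write out both Maclaurin series and multiply, keeping only the needed powers.
From the series, [x^3] g = -1/3; multiply by 3! = 6 to get -2.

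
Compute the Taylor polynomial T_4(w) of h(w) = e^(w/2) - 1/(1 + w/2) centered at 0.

Expand each term separately and add.

-23*w^4/384 + 7*w^3/48 - w^2/8 + w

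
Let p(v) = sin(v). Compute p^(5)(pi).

-1

The coefficient of (v - pi)^5 in the expansion is -1/120, so p^(5)(pi) = 5! * (-1/120) = -1.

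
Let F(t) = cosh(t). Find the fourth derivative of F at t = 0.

The coefficient of t^4 in the expansion is 1/24, so F^(4)(0) = 4! * (1/24) = 1.

1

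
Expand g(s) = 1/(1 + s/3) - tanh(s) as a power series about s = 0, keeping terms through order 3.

Combine the two series term by term.
g(0) = 1
g′(0) = -4/3
g′′(0) = 2/9
g′′′(0) = 16/9

8*s^3/27 + s^2/9 - 4*s/3 + 1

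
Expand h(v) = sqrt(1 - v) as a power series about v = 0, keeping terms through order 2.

-v^2/8 - v/2 + 1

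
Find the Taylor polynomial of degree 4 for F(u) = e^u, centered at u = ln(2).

F(ln(2)) = 2
F′(ln(2)) = 2
F′′(ln(2)) = 2
F′′′(ln(2)) = 2
F^(4)(ln(2)) = 2
Then c_k = F^(k)(ln(2))/k! gives each Taylor coefficient.

(u - ln(2))^4/12 + (u - ln(2))^3/3 + (u - ln(2))^2 + 2*(u - ln(2)) + 2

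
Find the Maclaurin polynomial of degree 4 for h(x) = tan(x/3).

x^3/81 + x/3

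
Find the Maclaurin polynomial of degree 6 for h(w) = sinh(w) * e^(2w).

91*w^6/180 + 121*w^5/120 + 5*w^4/3 + 13*w^3/6 + 2*w^2 + w

Take the Cauchy product of the two expansions.
h(0) = 0
h′(0) = 1
h′′(0) = 4
h′′′(0) = 13
h^(4)(0) = 40
h^(5)(0) = 121
h^(6)(0) = 364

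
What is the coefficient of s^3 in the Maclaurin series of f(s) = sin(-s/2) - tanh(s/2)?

1/16

Expand each term separately and add.
[s^0] = 0;  [s^1] = -1;  [s^2] = 0;  [s^3] = 1/16.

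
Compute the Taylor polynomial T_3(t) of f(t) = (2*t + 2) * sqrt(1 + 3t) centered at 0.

Distribute the polynomial across the series and collect like powers.
[t^0] = 2;  [t^1] = 5;  [t^2] = 3/4;  [t^3] = 9/8.

9*t^3/8 + 3*t^2/4 + 5*t + 2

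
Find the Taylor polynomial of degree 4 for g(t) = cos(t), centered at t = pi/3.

(t - pi/3)^4/48 + sqrt(3)*(t - pi/3)^3/12 - (t - pi/3)^2/4 - sqrt(3)*(t - pi/3)/2 + 1/2

g(pi/3) = 1/2
g′(pi/3) = -sqrt(3)/2
g′′(pi/3) = -1/2
g′′′(pi/3) = sqrt(3)/2
g^(4)(pi/3) = 1/2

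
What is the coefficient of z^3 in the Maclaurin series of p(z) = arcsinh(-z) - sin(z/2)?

Combine the two series term by term.
p(0) = 0
p′(0) = -3/2
p′′(0) = 0
p′′′(0) = 9/8
So c_3 = p′′′(0)/3! = 3/16.

3/16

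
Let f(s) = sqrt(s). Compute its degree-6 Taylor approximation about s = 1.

f(1) = 1
f′(1) = 1/2
f′′(1) = -1/4
f′′′(1) = 3/8
f^(4)(1) = -15/16
f^(5)(1) = 105/32
f^(6)(1) = -945/64

-21*(s - 1)^6/1024 + 7*(s - 1)^5/256 - 5*(s - 1)^4/128 + (s - 1)^3/16 - (s - 1)^2/8 + (s - 1)/2 + 1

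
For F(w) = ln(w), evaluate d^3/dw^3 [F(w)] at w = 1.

From the series, [(w - 1)^3] F = 1/3; multiply by 3! = 6 to get 2.

2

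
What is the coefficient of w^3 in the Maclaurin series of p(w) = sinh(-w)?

-1/6

p(0) = 0
p′(0) = -1
p′′(0) = 0
p′′′(0) = -1
So c_3 = p′′′(0)/3! = -1/6.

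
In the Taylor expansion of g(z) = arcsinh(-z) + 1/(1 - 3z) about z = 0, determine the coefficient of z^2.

9

Combine the two series term by term.
g(0) = 1
g′(0) = 2
g′′(0) = 18
Then c_k = g^(k)(0)/k! gives each Taylor coefficient.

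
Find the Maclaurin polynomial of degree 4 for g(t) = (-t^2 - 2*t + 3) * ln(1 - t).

Multiply each power in the prefactor through the base expansion.
[t^0] = 0;  [t^1] = -3;  [t^2] = 1/2;  [t^3] = 1;  [t^4] = 5/12.

5*t^4/12 + t^3 + t^2/2 - 3*t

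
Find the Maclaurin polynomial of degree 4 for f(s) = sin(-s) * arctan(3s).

19*s^4/2 - 3*s^2

Multiply the two series term by term and collect like powers.
[s^0] = 0;  [s^1] = 0;  [s^2] = -3;  [s^3] = 0;  [s^4] = 19/2.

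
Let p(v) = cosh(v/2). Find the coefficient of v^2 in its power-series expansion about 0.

1/8

c_2 = p′′(0)/2! = 1/8.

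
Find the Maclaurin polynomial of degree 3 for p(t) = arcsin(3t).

9*t^3/2 + 3*t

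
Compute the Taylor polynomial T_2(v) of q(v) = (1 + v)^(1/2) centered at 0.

-v^2/8 + v/2 + 1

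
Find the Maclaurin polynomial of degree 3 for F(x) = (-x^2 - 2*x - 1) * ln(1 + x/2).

-7*x^3/24 - 7*x^2/8 - x/2

Distribute the polynomial across the series and collect like powers.
F(0) = 0
F′(0) = -1/2
F′′(0) = -7/4
F′′′(0) = -7/4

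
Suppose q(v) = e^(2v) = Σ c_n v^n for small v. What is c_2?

Use the known series and substitute for the argument.
q(0) = 1
q′(0) = 2
q′′(0) = 4
So c_2 = q′′(0)/2! = 2.

2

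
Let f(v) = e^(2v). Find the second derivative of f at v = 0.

4

From the series, [v^2] f = 2; multiply by 2! = 2 to get 4.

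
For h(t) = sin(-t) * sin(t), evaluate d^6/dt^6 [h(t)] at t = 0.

Multiply the two series term by term and collect like powers.
The coefficient of t^6 in the expansion is -2/45, so h^(6)(0) = 6! * (-2/45) = -32.

-32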